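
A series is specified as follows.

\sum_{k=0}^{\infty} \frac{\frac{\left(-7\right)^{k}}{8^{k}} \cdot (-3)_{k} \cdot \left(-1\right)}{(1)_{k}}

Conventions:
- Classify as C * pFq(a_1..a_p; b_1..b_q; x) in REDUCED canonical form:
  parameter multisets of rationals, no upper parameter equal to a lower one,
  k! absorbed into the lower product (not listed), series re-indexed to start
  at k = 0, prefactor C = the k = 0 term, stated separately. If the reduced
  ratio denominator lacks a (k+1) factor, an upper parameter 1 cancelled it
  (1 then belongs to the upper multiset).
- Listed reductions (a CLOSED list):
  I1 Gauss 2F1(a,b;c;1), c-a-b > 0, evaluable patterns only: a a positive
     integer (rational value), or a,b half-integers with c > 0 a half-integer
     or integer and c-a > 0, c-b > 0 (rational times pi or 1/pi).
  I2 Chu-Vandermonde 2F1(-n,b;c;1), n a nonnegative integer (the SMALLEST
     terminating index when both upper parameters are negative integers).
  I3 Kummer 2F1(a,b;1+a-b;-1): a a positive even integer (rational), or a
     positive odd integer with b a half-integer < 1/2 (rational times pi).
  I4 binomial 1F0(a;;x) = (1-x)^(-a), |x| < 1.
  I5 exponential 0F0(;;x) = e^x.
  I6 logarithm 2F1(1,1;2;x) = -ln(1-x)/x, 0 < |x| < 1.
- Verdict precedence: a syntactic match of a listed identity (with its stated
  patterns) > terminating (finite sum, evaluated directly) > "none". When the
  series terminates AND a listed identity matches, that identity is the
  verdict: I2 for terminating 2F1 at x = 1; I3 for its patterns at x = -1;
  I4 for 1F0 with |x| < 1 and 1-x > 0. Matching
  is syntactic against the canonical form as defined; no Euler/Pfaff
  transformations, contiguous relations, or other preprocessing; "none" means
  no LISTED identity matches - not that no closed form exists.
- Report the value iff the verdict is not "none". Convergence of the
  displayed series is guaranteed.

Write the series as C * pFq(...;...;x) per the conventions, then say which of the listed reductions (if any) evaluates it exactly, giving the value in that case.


x = -\frac{7}{8} here; the reduced form reads 1F0, upper {-3}, lower {-}, C = -1. Verdict: this is the binomial series (I4) (the 1F0 binomial series: exponent 3, x = -\frac{7}{8}). Value: -\frac{3375}{512}.

Structural cue: x = -\frac{7}{8} and (1)_k (C = -1) is k! itself.
Step ratio: r(k) = -\frac{7}{8} * (k-3) / [(k+1)] - rational in k, leading ratio -\frac{7}{8}; with t_0 = -1, classification follows.


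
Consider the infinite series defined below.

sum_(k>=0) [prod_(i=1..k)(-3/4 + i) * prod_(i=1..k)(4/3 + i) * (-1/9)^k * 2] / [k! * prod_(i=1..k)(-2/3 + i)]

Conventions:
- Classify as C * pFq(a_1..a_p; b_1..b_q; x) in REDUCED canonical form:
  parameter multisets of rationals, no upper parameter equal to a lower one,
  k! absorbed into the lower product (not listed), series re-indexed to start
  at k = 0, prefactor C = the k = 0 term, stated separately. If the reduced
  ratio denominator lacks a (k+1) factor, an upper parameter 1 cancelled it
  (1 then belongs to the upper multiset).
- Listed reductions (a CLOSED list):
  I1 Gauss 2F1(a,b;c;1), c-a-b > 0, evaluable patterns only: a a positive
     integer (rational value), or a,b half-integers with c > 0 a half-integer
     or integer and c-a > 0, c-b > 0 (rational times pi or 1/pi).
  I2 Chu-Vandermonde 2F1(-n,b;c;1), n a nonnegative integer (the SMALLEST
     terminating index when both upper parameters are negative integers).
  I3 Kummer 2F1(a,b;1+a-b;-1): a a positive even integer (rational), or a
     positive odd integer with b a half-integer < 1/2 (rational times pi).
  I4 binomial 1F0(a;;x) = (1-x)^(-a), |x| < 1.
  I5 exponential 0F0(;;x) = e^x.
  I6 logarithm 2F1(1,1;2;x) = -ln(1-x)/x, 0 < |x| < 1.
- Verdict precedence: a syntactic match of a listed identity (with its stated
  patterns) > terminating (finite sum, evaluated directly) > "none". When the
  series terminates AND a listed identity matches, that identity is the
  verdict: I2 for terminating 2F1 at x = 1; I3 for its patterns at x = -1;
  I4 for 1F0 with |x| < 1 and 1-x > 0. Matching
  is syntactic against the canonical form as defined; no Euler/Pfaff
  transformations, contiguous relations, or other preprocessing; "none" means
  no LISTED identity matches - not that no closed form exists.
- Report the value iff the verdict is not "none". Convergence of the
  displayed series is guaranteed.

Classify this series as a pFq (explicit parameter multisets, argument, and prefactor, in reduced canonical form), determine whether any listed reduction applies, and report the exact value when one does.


Prefactor 2, argument -1/9: 2F1 with upper {1/4, 7/3} over lower {1/3}. Verdict: none. A 2F1 with upper {1/4, 7/3} fits none of I1-I6 at x = -1/9; the sum runs forever.

Key step: from the first term 2: the running product (prefactor 2) telescopes to a rising factorial.
Term ratio: r(k) = (-1/9) * (k+1/4) (k+7/3) / [(k+1/3) (k+1)] - rational in k. x = (-1/9); t_0 = 2; negate the roots.


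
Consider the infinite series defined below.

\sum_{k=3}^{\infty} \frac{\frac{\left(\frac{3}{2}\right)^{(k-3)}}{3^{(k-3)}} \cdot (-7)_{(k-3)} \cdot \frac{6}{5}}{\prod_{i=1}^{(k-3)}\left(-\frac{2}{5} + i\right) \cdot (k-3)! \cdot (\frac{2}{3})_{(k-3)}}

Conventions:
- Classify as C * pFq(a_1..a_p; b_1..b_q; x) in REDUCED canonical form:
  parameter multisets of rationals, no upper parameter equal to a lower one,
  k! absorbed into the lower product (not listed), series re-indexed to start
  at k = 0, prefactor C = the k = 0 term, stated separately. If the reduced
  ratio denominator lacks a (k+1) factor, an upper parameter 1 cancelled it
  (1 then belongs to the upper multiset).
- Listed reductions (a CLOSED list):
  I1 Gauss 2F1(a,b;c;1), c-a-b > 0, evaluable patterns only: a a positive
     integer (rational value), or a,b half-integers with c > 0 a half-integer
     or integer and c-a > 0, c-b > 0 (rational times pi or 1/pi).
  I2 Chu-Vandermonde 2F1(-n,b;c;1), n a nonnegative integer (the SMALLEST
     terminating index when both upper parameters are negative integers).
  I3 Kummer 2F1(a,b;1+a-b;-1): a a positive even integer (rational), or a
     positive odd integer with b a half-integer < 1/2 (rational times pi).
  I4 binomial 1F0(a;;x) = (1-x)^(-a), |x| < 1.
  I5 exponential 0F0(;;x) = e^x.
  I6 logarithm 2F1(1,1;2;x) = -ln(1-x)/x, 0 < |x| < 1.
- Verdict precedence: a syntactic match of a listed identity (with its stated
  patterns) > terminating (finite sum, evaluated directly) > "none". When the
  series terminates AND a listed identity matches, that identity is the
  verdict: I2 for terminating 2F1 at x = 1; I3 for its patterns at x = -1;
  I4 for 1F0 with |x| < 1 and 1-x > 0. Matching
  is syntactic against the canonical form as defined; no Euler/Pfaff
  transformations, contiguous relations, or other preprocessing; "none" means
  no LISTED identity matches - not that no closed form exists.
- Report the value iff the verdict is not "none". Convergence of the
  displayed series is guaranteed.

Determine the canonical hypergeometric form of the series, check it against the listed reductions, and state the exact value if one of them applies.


Structural cue: with t_0 = \frac{6}{5}, the two k-th powers (prefactor 6/5) combine into one argument.
Step ratio: r(k) = \frac{1}{2} * (k-7) / [(k+\frac{3}{5}) (k+\frac{2}{3}) (k+1)] - rational; roots negated = parameters, x = \frac{1}{2}, C = \frac{6}{5}.

This is \frac{6}{5} * 1F2(-7; \frac{3}{5}, \frac{2}{3}; \frac{1}{2}) in reduced canonical form. Verdict: terminating at k = 7: the factor (-7)_k kills every later term; summing the 8 survivors is exact. Exact value: -\frac{322103154486909}{79002617774080}.


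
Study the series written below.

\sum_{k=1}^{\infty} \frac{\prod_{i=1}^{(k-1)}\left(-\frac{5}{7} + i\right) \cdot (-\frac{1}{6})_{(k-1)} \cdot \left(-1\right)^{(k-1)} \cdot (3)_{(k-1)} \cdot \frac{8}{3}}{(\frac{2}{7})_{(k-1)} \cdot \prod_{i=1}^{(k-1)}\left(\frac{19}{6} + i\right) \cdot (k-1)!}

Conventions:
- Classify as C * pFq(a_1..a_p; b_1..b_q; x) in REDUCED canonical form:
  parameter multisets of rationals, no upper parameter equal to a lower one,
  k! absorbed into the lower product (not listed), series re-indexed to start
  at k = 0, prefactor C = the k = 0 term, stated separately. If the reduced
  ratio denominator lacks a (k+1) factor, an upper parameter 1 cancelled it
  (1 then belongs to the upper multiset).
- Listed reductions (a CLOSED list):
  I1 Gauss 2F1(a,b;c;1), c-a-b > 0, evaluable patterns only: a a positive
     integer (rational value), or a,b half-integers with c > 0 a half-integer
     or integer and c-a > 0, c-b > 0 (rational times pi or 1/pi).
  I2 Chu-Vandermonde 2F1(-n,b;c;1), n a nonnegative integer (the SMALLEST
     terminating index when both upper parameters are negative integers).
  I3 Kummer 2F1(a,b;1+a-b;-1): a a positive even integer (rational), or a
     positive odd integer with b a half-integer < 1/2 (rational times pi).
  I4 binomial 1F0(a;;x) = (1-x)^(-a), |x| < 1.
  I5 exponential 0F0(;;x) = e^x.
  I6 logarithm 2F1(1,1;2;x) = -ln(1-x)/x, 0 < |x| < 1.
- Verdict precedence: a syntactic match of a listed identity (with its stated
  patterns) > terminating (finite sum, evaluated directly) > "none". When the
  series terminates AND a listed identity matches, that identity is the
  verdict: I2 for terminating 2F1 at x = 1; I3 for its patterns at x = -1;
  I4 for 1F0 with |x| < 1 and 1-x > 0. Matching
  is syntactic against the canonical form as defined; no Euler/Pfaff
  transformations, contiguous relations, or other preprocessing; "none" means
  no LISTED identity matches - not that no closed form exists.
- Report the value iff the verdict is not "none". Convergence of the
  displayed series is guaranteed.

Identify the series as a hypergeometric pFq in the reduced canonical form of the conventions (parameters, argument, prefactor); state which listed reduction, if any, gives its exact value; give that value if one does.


Prefactor \frac{8}{3}, argument -1: 2F1 with upper {-\frac{1}{6}, 3} over lower {\frac{25}{6}}. Verdict: none. A 2F1 with upper {-\frac{1}{6}, 3} fits none of I1-I6 at x = -1; the sum runs forever.

Structural cue: t_0 being \frac{8}{3}, the lower running product (C = 8/3, x = -1) is a rising factorial.
Adjacent-term ratio: r(k) = -1 * (k-\frac{1}{6}) (k+3) / [(k+\frac{25}{6}) (k+1)] - poly over poly, x = -1 from leading terms; C = \frac{8}{3} at k = 0.


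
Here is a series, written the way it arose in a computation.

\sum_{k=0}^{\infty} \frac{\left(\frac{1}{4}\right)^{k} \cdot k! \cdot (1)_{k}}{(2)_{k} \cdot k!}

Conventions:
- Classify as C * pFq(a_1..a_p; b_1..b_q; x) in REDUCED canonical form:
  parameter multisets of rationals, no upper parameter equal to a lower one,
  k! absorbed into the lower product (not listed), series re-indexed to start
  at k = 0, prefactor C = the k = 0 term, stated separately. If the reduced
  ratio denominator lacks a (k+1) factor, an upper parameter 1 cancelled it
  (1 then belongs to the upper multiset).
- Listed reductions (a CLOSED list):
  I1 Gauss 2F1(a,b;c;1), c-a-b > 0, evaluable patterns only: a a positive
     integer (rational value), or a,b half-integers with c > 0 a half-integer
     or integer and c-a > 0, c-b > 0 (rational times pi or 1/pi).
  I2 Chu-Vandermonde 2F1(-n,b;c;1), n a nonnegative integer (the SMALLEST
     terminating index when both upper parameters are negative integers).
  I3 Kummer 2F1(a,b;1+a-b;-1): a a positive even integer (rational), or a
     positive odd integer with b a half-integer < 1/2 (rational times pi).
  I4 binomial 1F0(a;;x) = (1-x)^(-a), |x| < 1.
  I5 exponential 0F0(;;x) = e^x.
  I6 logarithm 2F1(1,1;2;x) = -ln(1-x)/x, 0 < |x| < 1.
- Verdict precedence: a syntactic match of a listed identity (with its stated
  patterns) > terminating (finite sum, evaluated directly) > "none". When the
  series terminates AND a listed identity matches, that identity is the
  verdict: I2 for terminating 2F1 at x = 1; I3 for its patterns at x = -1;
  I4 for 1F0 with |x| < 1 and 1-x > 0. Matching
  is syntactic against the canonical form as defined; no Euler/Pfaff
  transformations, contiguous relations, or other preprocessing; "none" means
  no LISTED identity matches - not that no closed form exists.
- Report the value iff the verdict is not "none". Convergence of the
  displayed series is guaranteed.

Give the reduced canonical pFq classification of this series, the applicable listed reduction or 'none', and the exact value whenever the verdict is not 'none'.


Prefactor 1, argument \frac{1}{4}: 2F1 with upper {1, 1} over lower {2}. Verdict: logarithm (I6) applies (the logarithm: parameters (1,1;2), x = \frac{1}{4}). Exact value: \left(-4\right) \cdot \ln\left(\frac{3}{4}\right).

Key step: with t_0 = 1, the factorial ratio (C = 1, x = 1/4) (k+a-1)!/(a-1)! is a rising factorial (a)_k.
Ratio: r(k) = \frac{1}{4} * (k+1) (k+1) / [(k+2) (k+1)] - poly over poly, x = \frac{1}{4} from leading terms; C = 1 at k = 0.


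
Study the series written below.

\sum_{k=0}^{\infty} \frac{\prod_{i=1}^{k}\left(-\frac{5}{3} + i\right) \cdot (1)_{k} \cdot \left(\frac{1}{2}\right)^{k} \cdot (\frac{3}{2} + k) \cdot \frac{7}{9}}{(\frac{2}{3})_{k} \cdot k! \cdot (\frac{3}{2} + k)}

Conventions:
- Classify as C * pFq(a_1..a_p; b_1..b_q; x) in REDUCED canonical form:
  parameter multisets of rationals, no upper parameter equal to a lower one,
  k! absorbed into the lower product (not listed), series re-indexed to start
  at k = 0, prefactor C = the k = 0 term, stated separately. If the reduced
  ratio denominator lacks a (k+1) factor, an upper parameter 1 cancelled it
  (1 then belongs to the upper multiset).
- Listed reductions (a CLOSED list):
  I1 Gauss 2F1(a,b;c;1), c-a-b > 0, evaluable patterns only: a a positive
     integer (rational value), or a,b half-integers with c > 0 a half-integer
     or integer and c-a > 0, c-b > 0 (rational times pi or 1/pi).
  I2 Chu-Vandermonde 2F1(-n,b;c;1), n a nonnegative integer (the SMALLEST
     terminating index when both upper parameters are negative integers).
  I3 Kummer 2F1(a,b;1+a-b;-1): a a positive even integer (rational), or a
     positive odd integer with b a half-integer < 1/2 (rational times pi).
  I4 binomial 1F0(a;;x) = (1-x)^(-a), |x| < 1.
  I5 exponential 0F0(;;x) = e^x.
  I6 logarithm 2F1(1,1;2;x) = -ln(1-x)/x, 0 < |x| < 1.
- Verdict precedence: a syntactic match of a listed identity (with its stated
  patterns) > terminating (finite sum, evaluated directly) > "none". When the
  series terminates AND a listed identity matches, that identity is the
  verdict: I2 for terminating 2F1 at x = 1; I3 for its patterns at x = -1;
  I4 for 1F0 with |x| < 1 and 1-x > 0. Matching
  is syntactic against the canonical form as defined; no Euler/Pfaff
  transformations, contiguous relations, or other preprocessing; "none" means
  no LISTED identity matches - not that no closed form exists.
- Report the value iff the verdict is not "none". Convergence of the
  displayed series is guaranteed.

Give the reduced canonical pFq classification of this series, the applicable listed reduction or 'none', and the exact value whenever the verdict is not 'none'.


Reduced: x = \frac{1}{2}, 2F1, upper = {-\frac{2}{3}, 1}, lower = {\frac{2}{3}}, C = \frac{7}{9}. Verdict: none - this 2F1 at x = \frac{1}{2} matches no listed pattern, and upper {-\frac{2}{3}, 1} holds no stopper.

Key observation: t_0 being \frac{7}{9}, the running product (C = 7/9, x = 1/2) telescopes to a rising factorial.
Consecutive-term ratio: r(k) = \frac{1}{2} * (k-\frac{2}{3}) (k+1) / [(k+\frac{2}{3}) (k+1)] - poly over poly, x = \frac{1}{2} from leading terms; C = \frac{7}{9} at k = 0.


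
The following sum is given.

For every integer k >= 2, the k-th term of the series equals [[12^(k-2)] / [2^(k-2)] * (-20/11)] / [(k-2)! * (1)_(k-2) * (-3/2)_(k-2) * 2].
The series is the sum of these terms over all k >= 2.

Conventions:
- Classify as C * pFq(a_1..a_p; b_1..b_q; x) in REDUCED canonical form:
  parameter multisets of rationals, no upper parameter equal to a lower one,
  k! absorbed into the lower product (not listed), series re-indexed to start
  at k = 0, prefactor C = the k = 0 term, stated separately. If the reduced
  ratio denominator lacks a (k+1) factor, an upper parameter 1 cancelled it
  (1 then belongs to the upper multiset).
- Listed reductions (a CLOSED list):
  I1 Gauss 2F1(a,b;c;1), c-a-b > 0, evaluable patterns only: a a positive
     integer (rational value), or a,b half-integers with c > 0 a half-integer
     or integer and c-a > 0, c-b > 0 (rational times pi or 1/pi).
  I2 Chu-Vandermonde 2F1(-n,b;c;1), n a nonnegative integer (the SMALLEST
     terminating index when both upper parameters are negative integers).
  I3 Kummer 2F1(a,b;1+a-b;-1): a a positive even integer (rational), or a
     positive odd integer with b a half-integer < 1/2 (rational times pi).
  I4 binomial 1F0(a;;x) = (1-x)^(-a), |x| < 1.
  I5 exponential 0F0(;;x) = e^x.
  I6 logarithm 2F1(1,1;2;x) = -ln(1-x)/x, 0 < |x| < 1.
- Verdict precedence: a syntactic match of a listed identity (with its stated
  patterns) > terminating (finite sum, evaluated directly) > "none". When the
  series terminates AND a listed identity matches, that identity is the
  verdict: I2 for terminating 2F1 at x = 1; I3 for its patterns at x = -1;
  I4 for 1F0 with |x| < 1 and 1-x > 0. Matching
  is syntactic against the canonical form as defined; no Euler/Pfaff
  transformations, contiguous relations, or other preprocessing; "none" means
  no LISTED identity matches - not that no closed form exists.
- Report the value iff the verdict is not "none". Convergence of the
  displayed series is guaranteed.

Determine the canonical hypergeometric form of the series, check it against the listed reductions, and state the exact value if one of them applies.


Key step: x = 6 and the two k-th powers (C = -10/11, x = 6) combine into one argument.
Ratio: r(k) = 6 * 1 / [(k-3/2) (k+1) (k+1)] - poly over poly, x = 6 from leading terms; C = -10/11 at k = 0.

Prefactor -10/11, argument 6: 0F2 with upper {-} over lower {-3/2, 1}. Verdict: none - at argument 6 the multisets {-} ; {-3/2, 1} match no listed identity.


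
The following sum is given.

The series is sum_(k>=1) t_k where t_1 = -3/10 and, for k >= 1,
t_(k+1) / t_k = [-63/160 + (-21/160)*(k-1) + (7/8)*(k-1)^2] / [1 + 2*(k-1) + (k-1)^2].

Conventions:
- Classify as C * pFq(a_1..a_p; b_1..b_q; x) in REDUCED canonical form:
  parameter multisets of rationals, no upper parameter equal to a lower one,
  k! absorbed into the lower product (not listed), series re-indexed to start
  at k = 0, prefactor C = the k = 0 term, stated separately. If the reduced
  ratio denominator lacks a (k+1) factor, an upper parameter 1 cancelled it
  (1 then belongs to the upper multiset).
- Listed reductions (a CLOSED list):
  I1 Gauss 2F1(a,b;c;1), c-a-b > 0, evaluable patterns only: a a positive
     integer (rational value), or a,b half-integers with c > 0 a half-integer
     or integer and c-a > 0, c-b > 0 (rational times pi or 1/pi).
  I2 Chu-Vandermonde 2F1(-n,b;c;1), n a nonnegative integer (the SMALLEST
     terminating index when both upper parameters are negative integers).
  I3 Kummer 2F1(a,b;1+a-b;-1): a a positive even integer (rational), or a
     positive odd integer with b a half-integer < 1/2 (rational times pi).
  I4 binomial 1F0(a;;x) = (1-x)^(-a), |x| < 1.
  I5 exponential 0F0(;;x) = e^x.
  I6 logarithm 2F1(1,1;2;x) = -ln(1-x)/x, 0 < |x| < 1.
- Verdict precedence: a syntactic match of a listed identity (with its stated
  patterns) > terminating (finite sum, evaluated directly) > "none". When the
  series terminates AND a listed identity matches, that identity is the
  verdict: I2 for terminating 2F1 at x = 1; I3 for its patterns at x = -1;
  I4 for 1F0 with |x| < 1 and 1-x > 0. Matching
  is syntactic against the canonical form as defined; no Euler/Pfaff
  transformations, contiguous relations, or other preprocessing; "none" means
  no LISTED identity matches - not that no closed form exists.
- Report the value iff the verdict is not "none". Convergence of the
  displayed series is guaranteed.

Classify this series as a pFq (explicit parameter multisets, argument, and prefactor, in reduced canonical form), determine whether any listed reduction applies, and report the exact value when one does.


Canonical form: C = -3/10 times 2F1 with upper {-3/4, 3/5}, lower {1}, x = 7/8. Verdict: none - at argument 7/8 the multisets {-3/4, 3/5} ; {1} match no listed identity.

The tell: t_0 = -3/10 here, and roots of the ratio polynomials (C = -3/10) are the negated parameters.
Adjacent-term ratio: r(k) = (7/8) * (k-3/4) (k+3/5) / [(k+1) (k+1)] - rational in k. x = (7/8); t_0 = -3/10; negate the roots.


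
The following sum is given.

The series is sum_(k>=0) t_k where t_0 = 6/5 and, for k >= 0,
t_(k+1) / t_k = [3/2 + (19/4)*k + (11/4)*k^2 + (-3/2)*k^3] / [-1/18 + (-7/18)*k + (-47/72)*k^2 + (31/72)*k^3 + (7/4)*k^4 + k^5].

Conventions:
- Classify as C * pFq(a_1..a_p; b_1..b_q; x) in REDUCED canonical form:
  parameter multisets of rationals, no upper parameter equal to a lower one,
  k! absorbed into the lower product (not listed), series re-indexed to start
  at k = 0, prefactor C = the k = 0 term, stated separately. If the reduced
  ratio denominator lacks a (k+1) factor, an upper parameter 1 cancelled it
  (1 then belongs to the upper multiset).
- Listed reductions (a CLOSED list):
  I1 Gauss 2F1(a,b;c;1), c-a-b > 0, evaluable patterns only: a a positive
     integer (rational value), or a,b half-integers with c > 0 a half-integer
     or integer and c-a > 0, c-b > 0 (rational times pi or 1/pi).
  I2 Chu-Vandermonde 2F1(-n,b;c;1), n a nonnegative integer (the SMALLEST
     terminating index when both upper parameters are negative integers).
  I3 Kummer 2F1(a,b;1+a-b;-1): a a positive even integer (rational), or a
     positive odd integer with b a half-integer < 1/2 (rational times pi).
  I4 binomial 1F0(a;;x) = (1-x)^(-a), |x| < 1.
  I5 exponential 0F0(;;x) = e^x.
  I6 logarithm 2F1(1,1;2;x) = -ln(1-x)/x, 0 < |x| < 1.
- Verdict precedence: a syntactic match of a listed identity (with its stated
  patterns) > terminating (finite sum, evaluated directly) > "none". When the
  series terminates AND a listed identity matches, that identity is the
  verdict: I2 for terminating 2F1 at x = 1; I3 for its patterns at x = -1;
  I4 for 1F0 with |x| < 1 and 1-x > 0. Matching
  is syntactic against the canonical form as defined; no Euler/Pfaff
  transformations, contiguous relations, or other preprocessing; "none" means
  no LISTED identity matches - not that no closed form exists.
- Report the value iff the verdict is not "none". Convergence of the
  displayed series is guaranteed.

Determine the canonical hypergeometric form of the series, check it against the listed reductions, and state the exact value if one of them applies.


Key observation: x = (-3/2) and the ratio is unreduced: k + 2/3 divides both sides (prefactor 6/5).
Adjacent-term ratio: r(k) = (-3/2) * (k-3) / [(k-2/3) (k+1/4) (k+1)] ; factor over Q: parameters, x = (-3/2), and C = 6/5.

x = -3/2 here; the reduced form reads 1F2, upper {-3}, lower {-2/3, 1/4}, C = 6/5. Verdict: terminating - upper -3 stops the sum at k = 3; the 4 terms are added exactly. Exact value: -4182/25.


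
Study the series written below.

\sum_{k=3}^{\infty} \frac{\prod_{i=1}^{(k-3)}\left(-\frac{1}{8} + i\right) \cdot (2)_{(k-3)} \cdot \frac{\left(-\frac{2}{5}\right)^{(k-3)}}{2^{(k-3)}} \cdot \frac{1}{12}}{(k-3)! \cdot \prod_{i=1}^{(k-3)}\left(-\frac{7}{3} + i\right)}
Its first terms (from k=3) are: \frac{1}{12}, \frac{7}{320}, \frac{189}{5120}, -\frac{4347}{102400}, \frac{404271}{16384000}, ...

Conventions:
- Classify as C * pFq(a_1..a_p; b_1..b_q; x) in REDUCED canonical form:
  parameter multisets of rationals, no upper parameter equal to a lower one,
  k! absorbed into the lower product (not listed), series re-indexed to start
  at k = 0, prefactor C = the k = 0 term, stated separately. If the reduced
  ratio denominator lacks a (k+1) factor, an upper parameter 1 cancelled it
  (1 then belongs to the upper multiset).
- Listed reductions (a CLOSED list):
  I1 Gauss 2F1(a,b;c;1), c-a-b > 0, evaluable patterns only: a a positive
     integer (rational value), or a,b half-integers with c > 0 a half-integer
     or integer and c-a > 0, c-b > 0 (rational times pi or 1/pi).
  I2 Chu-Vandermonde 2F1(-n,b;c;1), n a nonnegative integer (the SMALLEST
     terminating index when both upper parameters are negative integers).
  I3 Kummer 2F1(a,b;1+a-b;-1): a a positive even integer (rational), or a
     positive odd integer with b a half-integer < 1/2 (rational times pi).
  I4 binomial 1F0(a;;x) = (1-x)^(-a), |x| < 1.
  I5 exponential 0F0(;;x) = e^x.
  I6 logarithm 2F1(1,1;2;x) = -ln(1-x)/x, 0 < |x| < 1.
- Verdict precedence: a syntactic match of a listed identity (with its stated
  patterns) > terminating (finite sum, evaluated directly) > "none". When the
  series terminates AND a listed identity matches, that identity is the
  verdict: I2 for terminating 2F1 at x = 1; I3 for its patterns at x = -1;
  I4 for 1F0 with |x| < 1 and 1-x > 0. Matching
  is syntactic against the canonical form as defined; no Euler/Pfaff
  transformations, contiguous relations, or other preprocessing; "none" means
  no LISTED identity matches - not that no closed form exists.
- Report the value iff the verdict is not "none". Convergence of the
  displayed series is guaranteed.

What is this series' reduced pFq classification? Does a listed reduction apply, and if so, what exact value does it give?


x = -\frac{1}{5} here; the reduced form reads 2F1, upper {\frac{7}{8}, 2}, lower {-\frac{4}{3}}, C = \frac{1}{12}. Verdict: none here - no I1-I6 shape fits x = -\frac{1}{5} with lower {-\frac{4}{3}}.

First insight: t_0 = \frac{1}{12} here, and the two k-th powers (C = 1/12, x = -1/5) combine into one argument.
Consecutive-term ratio: r(k) = -\frac{1}{5} * (k+\frac{7}{8}) (k+2) / [(k-\frac{4}{3}) (k+1)] - rational in k. x = -\frac{1}{5}; t_0 = \frac{1}{12}; negate the roots.


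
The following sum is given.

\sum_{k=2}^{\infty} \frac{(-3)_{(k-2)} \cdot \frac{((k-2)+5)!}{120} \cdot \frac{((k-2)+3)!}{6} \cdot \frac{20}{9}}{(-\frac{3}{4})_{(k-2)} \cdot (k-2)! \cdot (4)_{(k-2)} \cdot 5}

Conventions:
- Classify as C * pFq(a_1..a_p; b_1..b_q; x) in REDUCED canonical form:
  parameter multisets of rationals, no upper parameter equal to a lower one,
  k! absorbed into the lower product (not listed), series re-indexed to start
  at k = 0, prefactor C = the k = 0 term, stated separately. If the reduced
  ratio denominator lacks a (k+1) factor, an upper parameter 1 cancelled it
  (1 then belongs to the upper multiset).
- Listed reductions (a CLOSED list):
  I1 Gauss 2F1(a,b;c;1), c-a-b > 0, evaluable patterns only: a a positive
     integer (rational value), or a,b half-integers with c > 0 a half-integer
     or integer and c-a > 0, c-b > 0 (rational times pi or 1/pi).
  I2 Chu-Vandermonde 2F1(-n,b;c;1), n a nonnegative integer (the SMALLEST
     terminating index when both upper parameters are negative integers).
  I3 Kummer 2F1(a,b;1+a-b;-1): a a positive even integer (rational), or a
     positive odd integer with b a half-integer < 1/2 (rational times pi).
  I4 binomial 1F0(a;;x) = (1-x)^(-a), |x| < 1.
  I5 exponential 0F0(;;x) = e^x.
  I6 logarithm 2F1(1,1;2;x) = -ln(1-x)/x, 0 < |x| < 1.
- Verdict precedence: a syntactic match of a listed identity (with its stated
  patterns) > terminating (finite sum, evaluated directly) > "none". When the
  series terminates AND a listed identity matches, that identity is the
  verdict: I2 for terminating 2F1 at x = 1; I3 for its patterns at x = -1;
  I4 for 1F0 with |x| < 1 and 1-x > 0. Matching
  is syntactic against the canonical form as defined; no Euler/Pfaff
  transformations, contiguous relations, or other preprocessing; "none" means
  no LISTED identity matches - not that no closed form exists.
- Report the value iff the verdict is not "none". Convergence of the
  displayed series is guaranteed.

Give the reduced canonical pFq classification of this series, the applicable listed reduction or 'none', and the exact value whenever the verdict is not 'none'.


The series (x = 1) is 2F1: upper {-3, 6}, lower {-\frac{3}{4}}, prefactor \frac{4}{9}. Verdict at x = 1: Chu-Vandermonde (I2) matches (terminating 2F1 at x = 1 with n = 3, b = 6, c = -\frac{3}{4}). Sum: \frac{1748}{5}.

Structural cue: t_0 = \frac{4}{9} here, and the parameter 4 appears in both the upper and lower lists and cancels.
Step ratio: r(k) = 1 * (k-3) (k+6) / [(k-\frac{3}{4}) (k+1)] - rational in k, leading ratio 1; with t_0 = \frac{4}{9}, classification follows.


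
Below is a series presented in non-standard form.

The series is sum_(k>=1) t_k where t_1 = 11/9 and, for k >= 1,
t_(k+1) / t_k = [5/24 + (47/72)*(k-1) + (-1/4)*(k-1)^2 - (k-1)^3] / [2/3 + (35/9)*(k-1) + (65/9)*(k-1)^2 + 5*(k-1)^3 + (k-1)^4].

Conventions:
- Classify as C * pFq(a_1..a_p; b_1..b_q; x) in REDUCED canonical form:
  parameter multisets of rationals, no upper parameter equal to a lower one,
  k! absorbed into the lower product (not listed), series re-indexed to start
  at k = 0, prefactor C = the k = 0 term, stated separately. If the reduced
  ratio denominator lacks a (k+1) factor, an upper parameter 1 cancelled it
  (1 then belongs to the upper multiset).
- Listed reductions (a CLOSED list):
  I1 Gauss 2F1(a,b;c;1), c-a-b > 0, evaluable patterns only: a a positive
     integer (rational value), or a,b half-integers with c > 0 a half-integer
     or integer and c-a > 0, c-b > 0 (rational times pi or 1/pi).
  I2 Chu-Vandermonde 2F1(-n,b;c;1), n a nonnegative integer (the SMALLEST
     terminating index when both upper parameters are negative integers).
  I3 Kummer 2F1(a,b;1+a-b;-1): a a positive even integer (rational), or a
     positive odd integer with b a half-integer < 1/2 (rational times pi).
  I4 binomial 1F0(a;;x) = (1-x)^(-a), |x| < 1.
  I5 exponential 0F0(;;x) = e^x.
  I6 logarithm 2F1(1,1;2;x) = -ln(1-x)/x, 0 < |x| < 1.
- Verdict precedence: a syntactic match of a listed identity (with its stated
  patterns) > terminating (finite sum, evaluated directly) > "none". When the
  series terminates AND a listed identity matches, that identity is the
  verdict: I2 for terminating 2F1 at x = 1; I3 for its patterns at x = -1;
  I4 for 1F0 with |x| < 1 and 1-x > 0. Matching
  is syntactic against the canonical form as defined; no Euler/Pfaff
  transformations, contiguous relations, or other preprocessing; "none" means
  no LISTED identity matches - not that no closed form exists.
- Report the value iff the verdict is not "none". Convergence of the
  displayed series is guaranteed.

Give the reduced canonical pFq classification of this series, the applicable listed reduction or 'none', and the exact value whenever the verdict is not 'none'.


Prefactor 11/9, argument -1: 2F2 with upper {-5/6, 3/4} over lower {2/3, 3}. Verdict: none - this 2F2 at x = -1 matches no listed pattern, and upper {-5/6, 3/4} holds no stopper.

Key observation: t_0 = 11/9 here, and roots of the ratio polynomials (C = 11/9, x = -1) are the negated parameters.
Ratio: r(k) = (-1) * (k-5/6) (k+3/4) / [(k+2/3) (k+3) (k+1)] - rational in k. x = (-1); t_0 = 11/9; negate the roots.


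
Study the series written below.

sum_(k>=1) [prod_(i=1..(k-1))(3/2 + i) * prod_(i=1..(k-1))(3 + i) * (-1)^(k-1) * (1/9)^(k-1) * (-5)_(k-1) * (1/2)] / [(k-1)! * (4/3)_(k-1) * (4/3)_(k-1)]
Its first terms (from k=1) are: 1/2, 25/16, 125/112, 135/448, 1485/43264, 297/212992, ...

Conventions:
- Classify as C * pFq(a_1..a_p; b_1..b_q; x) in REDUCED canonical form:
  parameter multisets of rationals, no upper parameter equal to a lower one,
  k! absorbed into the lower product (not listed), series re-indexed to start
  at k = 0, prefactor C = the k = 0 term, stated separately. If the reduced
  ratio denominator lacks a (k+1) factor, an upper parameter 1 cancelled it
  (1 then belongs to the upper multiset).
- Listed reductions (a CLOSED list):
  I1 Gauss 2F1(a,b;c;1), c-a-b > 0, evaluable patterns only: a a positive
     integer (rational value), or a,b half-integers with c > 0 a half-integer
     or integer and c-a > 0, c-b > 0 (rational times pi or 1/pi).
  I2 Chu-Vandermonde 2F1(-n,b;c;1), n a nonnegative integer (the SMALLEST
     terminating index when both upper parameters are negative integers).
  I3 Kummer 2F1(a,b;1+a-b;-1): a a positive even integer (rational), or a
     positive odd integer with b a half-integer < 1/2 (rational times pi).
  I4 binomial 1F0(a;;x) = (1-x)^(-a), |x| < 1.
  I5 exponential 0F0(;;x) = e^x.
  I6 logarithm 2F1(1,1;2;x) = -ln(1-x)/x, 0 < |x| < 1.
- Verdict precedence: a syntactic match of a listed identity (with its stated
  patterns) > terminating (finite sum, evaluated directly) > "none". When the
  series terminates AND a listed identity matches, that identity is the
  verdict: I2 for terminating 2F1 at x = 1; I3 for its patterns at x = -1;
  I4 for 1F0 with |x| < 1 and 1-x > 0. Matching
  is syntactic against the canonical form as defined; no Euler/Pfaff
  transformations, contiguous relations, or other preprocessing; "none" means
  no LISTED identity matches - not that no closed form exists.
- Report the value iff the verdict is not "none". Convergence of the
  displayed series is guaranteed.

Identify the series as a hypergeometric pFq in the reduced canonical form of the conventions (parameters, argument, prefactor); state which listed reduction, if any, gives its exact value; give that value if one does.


Prefactor 1/2, argument -1/9: 3F2 with upper {-5, 5/2, 4} over lower {4/3, 4/3}. Verdict: terminating at k = 5: the factor (-5)_k kills every later term; summing the 6 survivors is exact. Exact value: 68140883/19382272.

First insight: t_0 = 1/2 here, and the running product (C = 1/2) telescopes to a rising factorial.
Consecutive-term ratio: r(k) = (-1/9) * (k-5) (k+5/2) (k+4) / [(k+4/3) (k+4/3) (k+1)] - rational; roots negated = parameters, x = (-1/9), C = 1/2.


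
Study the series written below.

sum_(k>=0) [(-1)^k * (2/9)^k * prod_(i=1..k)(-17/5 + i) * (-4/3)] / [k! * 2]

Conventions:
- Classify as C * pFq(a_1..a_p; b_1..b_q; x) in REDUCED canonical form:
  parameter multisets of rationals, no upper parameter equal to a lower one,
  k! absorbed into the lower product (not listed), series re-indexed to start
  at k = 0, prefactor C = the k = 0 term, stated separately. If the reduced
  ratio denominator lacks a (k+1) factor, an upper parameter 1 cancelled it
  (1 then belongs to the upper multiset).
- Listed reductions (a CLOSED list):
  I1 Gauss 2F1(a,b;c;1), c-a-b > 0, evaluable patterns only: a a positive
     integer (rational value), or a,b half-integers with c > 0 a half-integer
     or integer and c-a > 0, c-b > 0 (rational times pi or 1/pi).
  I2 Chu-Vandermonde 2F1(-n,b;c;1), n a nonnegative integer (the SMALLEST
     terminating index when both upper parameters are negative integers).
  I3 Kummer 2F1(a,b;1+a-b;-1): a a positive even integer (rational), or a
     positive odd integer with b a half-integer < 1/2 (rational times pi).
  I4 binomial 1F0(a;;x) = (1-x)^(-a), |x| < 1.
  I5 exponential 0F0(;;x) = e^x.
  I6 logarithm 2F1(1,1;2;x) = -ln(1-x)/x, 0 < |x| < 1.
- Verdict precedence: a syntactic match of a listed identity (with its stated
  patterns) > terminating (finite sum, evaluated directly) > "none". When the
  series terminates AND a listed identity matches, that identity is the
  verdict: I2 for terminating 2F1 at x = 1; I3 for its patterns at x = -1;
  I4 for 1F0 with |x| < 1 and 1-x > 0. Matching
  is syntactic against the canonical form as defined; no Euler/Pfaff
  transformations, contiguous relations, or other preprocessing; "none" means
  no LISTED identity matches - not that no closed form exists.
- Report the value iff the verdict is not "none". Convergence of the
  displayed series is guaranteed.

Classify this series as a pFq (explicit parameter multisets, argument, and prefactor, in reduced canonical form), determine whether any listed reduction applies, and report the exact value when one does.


First insight: with t_0 = -2/3, the constant factors (C = -2/3, x = -2/9) combine into one prefactor.
Adjacent-term ratio: r(k) = (-2/9) * (k-12/5) / [(k+1)] - rational in k. x = (-2/9); t_0 = -2/3; negate the roots.

x = -2/9 here; the reduced form reads 1F0, upper {-12/5}, lower {-}, C = -2/3. Verdict at x = -2/9: the I4 binomial reduction matches (the 1F0 binomial series: exponent 12/5, x = -2/9). Hence: (-2/3) * (11/9)^(12/5).


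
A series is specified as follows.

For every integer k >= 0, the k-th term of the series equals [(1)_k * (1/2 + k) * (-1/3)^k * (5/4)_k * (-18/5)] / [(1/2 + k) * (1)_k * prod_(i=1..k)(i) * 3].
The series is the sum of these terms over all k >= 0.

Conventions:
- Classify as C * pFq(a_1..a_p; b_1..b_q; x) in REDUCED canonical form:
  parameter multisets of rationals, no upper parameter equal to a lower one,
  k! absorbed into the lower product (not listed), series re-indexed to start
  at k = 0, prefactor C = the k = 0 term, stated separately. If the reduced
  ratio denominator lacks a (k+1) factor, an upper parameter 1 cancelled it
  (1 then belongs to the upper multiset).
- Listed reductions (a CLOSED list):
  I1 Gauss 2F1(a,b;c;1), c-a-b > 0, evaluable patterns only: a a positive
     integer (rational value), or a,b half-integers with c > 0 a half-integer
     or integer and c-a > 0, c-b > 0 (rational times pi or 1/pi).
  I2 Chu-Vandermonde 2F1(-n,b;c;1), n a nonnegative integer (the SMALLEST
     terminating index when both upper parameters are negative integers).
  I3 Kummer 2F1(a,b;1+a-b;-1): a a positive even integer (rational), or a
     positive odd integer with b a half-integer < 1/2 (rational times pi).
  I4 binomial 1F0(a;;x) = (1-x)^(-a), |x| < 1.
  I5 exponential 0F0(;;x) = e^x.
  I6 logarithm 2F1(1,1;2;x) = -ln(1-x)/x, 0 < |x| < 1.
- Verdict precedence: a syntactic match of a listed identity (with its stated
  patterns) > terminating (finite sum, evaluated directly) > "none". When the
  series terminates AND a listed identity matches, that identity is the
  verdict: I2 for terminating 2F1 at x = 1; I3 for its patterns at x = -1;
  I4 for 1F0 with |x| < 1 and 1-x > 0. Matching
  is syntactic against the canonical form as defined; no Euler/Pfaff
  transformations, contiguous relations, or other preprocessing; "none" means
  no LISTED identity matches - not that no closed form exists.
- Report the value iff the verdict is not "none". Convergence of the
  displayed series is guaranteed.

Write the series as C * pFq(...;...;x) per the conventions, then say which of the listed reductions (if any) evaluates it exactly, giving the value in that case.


Structural cue: with t_0 = -6/5, the factor k + 1/2 cancels (top and bottom), leaving C = -6/5.
Step ratio: r(k) = (-1/3) * (k+5/4) / [(k+1)] - rational in k, leading ratio (-1/3); with t_0 = -6/5, classification follows.

x = -1/3 here; the reduced form reads 1F0, upper {5/4}, lower {-}, C = -6/5. Verdict at x = -1/3: binomial (I4) matches (the 1F0 binomial series: exponent -5/4, x = -1/3). Its exact value is (-6/5) * (4/3)^(-5/4).


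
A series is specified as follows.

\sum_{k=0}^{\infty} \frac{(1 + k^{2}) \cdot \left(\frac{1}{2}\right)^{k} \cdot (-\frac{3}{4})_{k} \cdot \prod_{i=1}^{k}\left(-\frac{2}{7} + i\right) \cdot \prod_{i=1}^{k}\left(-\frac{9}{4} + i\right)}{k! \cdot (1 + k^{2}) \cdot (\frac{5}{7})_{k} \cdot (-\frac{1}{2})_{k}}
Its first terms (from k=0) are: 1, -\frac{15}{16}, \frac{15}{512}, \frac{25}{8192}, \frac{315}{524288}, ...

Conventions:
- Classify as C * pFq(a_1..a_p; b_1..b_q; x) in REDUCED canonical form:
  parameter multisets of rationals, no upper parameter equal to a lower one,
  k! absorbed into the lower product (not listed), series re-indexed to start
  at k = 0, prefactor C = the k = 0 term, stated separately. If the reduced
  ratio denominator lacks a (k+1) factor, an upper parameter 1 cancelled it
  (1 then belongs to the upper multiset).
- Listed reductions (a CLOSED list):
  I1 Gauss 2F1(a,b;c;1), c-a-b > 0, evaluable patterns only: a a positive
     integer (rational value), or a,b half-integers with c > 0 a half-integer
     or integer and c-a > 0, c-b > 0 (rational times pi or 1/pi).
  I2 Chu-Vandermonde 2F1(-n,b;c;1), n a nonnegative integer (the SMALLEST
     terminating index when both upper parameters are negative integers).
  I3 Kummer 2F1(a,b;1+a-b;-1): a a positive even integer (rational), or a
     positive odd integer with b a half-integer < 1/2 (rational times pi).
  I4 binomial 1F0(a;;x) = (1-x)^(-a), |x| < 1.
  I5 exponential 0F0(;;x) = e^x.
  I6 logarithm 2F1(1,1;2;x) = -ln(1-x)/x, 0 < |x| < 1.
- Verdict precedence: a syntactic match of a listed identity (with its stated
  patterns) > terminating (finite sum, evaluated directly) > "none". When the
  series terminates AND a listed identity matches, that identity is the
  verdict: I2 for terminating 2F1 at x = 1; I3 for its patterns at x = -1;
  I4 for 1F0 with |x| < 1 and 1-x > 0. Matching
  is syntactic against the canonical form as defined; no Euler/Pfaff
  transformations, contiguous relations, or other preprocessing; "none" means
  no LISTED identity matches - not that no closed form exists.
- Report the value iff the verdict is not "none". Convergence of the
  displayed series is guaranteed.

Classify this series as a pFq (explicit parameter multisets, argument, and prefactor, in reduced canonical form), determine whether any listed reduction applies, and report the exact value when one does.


First insight: t_0 being 1, the running product (prefactor 1) telescopes to a rising factorial.
Consecutive-term ratio: r(k) = \frac{1}{2} * (k-\frac{5}{4}) (k-\frac{3}{4}) / [(k-\frac{1}{2}) (k+1)] - rational; roots negated = parameters, x = \frac{1}{2}, C = 1.

Classification (C = 1): 2F1 with upper {-\frac{5}{4}, -\frac{3}{4}}, lower {-\frac{1}{2}}, argument x = \frac{1}{2}. Verdict: none. No listed pattern accepts 2F1(-\frac{5}{4}, -\frac{3}{4}; -\frac{1}{2}; \frac{1}{2}).
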